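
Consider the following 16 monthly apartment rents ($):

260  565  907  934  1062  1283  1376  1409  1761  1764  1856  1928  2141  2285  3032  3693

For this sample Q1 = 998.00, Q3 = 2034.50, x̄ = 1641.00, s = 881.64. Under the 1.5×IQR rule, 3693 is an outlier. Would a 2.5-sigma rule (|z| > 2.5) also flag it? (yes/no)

no

z = (3693 − 1641.00) / 881.64 = 2.33.
|z| = 2.33 ≤ 2.5.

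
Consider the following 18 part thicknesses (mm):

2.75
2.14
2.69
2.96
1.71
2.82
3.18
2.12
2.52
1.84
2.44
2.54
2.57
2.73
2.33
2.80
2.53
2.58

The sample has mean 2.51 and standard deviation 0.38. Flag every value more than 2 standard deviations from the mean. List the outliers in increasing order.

Cutoffs at x̄ ± 2s: 2.51 ± 2·0.38 = [1.75, 3.27].
1.71: z = -2.11, |z| > 2 → outlier.
Every other value lies within [1.75, 3.27].

1.71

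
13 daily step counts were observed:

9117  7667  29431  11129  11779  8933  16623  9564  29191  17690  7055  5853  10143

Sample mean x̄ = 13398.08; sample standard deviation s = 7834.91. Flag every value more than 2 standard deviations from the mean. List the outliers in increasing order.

Cutoffs at x̄ ± 2s: 13398.08 ± 2·7834.91 = [-2271.74, 29067.90].
29191: z = 2.02, |z| > 2 → outlier.
29431: z = 2.05, |z| > 2 → outlier.
Every other value lies within [-2271.74, 29067.90].

29191, 29431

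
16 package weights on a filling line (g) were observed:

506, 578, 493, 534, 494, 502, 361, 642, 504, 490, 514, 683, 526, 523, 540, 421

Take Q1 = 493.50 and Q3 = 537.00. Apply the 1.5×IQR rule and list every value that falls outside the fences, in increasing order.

361, 421, 642, 683

IQR = Q3 − Q1 = 537.00 − 493.50 = 43.50.
Lower fence = Q1 − 1.5·IQR = 493.50 − 65.25 = 428.25.
Upper fence = Q3 + 1.5·IQR = 537.00 + 65.25 = 602.25.
361 < 428.25 → outlier.
421 < 428.25 → outlier.
642 > 602.25 → outlier.
683 > 602.25 → outlier.
All remaining values lie within [428.25, 602.25].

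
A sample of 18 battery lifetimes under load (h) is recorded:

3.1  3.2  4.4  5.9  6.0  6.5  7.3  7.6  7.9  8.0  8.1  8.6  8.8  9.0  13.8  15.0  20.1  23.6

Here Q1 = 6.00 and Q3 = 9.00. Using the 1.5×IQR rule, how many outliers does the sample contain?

4

IQR = 3.00; fences at 6.00 − 4.50 = 1.50 and 9.00 + 4.50 = 13.50.
Outside the cutoffs: 13.8, 15.0, 20.1, 23.6.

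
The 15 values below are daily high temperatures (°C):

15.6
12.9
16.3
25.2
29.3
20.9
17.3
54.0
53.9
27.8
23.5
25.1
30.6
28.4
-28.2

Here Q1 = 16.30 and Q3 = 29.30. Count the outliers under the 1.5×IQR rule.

3

IQR = 13.00; fences at 16.30 − 19.50 = -3.20 and 29.30 + 19.50 = 48.80.
Outside the cutoffs: -28.2, 53.9, 54.0.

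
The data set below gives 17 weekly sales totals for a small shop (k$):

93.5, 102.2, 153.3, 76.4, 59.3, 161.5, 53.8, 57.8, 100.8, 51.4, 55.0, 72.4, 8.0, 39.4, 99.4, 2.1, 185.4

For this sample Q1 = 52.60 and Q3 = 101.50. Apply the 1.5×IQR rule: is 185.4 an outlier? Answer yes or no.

yes

IQR = Q3 − Q1 = 101.50 − 52.60 = 48.90.
Lower fence = Q1 − 1.5·IQR = 52.60 − 73.35 = -20.75.
Upper fence = Q3 + 1.5·IQR = 101.50 + 73.35 = 174.85.
185.4 lies above the upper fence.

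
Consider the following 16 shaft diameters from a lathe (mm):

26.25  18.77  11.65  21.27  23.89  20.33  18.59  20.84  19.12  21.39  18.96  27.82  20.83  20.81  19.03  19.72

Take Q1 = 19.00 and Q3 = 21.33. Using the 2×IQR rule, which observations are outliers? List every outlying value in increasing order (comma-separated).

11.65, 26.25, 27.82

IQR = Q3 − Q1 = 21.33 − 19.00 = 2.33.
Lower fence = Q1 − 2·IQR = 19.00 − 4.66 = 14.34.
Upper fence = Q3 + 2·IQR = 21.33 + 4.66 = 25.99.
11.65 < 14.34 → outlier.
26.25 > 25.99 → outlier.
27.82 > 25.99 → outlier.
All remaining values lie within [14.34, 25.99].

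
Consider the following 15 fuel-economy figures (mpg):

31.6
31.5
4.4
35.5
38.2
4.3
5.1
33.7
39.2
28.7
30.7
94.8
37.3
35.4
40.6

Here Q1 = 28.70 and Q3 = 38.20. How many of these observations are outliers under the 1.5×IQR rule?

4

IQR = 9.50; fences at 28.70 − 14.25 = 14.45 and 38.20 + 14.25 = 52.45.
Outside the cutoffs: 4.3, 4.4, 5.1, 94.8.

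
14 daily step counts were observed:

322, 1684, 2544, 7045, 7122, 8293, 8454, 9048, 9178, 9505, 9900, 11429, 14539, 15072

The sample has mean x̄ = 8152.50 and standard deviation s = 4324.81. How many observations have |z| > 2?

0

Cutoffs: x̄ ± 2s = [-497.12, 16802.12].
Every value lies within the cutoffs.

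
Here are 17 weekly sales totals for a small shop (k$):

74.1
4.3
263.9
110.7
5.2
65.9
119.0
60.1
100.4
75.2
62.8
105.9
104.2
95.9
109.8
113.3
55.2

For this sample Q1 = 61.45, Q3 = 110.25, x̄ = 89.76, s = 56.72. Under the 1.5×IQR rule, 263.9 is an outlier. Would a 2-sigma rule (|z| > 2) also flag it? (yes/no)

yes

z = (263.9 − 89.76) / 56.72 = 3.07.
|z| = 3.07 > 2.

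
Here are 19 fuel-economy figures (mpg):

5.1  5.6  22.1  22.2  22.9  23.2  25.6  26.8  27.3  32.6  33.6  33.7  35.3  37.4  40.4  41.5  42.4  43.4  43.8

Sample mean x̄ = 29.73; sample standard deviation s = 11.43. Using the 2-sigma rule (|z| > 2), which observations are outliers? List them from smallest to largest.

Cutoffs at x̄ ± 2s: 29.73 ± 2·11.43 = [6.87, 52.59].
5.1: z = -2.15, |z| > 2 → outlier.
5.6: z = -2.11, |z| > 2 → outlier.
Every other value lies within [6.87, 52.59].

5.1, 5.6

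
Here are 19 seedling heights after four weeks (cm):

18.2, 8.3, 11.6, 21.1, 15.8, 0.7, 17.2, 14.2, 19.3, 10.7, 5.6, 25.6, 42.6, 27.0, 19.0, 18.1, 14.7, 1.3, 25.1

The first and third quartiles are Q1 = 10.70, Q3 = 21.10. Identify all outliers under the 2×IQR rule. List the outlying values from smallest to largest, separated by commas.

42.6

IQR = Q3 − Q1 = 21.10 − 10.70 = 10.40.
Lower fence = Q1 − 2·IQR = 10.70 − 20.80 = -10.10.
Upper fence = Q3 + 2·IQR = 21.10 + 20.80 = 41.90.
42.6 > 41.90 → outlier.
All remaining values lie within [-10.10, 41.90].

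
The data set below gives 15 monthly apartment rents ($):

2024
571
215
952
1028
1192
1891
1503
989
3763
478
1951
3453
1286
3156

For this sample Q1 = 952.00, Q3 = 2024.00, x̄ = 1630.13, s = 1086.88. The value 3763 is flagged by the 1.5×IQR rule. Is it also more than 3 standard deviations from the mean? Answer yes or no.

z = (3763 − 1630.13) / 1086.88 = 1.96.
|z| = 1.96 ≤ 3.

no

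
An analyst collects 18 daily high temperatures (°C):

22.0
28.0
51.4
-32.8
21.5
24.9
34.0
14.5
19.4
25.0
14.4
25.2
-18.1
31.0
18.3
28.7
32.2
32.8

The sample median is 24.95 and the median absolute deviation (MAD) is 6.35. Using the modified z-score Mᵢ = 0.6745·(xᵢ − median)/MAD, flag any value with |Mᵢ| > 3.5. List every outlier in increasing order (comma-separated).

-32.8, -18.1

|Mᵢ| > 3.5 ⇔ |xᵢ − 24.95| > 3.5·6.35/0.6745 = 32.95.
So outliers lie outside [-8.00, 57.90].
-32.8: M = -6.13 → outlier.
-18.1: M = -4.57 → outlier.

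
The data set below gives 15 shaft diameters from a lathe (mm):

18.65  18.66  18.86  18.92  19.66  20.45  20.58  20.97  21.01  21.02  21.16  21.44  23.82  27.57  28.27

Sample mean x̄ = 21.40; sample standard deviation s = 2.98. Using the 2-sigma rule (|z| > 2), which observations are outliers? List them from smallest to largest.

27.57, 28.27

Cutoffs at x̄ ± 2s: 21.40 ± 2·2.98 = [15.44, 27.36].
27.57: z = 2.07, |z| > 2 → outlier.
28.27: z = 2.31, |z| > 2 → outlier.
Every other value lies within [15.44, 27.36].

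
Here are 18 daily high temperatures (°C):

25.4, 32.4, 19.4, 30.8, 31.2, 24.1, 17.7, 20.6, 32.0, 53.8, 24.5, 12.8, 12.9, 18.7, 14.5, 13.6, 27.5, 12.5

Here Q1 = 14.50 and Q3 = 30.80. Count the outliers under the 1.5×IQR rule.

0

IQR = 16.30; fences at 14.50 − 24.45 = -9.95 and 30.80 + 24.45 = 55.25.
Every value lies within the cutoffs.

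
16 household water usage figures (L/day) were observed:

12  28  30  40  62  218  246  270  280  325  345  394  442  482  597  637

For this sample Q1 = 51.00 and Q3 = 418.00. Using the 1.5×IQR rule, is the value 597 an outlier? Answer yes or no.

IQR = Q3 − Q1 = 418.00 − 51.00 = 367.00.
Lower fence = Q1 − 1.5·IQR = 51.00 − 550.50 = -499.50.
Upper fence = Q3 + 1.5·IQR = 418.00 + 550.50 = 968.50.
597 lies within [-499.50, 968.50].

no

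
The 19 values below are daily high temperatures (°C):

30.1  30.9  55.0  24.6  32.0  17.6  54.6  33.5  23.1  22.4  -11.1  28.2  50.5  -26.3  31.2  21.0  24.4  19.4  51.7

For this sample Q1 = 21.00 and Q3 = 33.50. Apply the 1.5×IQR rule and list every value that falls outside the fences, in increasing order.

IQR = Q3 − Q1 = 33.50 − 21.00 = 12.50.
Lower fence = Q1 − 1.5·IQR = 21.00 − 18.75 = 2.25.
Upper fence = Q3 + 1.5·IQR = 33.50 + 18.75 = 52.25.
-26.3 < 2.25 → outlier.
-11.1 < 2.25 → outlier.
54.6 > 52.25 → outlier.
55.0 > 52.25 → outlier.
All remaining values lie within [2.25, 52.25].

-26.3, -11.1, 54.6, 55.0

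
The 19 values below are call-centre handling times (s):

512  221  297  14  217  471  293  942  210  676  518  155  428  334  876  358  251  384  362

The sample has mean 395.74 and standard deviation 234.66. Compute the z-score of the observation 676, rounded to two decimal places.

1.19

z = (676 − 395.74) / 234.66 = 1.19.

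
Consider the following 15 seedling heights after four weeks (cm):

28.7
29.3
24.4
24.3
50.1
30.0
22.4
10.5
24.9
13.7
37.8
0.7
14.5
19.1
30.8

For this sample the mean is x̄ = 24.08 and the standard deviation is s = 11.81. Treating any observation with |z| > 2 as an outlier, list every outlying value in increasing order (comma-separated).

50.1

Cutoffs at x̄ ± 2s: 24.08 ± 2·11.81 = [0.46, 47.70].
50.1: z = 2.20, |z| > 2 → outlier.
Every other value lies within [0.46, 47.70].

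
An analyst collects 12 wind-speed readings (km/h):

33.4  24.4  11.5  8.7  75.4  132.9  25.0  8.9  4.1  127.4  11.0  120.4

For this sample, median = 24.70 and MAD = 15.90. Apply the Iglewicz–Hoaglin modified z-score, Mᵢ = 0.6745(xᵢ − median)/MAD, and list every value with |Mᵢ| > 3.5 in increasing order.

|Mᵢ| > 3.5 ⇔ |xᵢ − 24.70| > 3.5·15.90/0.6745 = 82.51.
So outliers lie outside [-57.81, 107.21].
120.4: M = 4.06 → outlier.
127.4: M = 4.36 → outlier.
132.9: M = 4.59 → outlier.

120.4, 127.4, 132.9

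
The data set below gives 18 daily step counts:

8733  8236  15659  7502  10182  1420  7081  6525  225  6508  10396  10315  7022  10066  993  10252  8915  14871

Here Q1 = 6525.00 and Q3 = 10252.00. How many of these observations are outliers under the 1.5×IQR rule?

IQR = 3727.00; fences at 6525.00 − 5590.50 = 934.50 and 10252.00 + 5590.50 = 15842.50.
Outside the cutoffs: 225.

1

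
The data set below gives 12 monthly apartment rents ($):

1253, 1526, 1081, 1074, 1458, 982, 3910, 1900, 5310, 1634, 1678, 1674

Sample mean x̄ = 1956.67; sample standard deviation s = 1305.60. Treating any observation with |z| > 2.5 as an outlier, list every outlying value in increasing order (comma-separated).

5310

Cutoffs at x̄ ± 2.5s: 1956.67 ± 2.5·1305.60 = [-1307.33, 5220.67].
5310: z = 2.57, |z| > 2.5 → outlier.
Every other value lies within [-1307.33, 5220.67].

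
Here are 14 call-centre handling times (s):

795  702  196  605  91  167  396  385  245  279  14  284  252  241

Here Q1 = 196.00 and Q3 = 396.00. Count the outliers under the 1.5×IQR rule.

IQR = 200.00; fences at 196.00 − 300.00 = -104.00 and 396.00 + 300.00 = 696.00.
Outside the cutoffs: 702, 795.

2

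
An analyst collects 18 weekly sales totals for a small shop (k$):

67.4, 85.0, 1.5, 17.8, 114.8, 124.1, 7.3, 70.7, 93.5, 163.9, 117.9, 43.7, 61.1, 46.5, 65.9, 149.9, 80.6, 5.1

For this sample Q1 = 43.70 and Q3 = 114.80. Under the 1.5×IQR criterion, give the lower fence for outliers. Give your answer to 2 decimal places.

IQR = Q3 − Q1 = 114.80 − 43.70 = 71.10.
Lower fence = Q1 − 1.5·IQR = 43.70 − 106.65 = -62.95.
Upper fence = Q3 + 1.5·IQR = 114.80 + 106.65 = 221.45.

-62.95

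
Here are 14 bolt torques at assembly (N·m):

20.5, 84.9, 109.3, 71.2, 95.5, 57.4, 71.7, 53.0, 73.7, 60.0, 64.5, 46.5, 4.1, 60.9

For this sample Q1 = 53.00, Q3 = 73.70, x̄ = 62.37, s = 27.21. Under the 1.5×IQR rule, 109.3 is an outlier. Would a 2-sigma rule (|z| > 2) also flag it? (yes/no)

no

z = (109.3 − 62.37) / 27.21 = 1.72.
|z| = 1.72 ≤ 2.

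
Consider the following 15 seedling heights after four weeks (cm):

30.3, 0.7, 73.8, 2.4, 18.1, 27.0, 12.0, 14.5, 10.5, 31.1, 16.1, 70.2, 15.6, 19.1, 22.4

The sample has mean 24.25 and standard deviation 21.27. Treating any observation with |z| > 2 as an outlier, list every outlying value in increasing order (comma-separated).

Cutoffs at x̄ ± 2s: 24.25 ± 2·21.27 = [-18.29, 66.79].
70.2: z = 2.16, |z| > 2 → outlier.
73.8: z = 2.33, |z| > 2 → outlier.
Every other value lies within [-18.29, 66.79].

70.2, 73.8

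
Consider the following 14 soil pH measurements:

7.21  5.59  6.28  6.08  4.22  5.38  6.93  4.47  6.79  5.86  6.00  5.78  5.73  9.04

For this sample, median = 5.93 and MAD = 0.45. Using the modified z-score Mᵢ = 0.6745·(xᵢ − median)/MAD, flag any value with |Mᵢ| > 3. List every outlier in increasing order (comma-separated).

9.04

|Mᵢ| > 3 ⇔ |xᵢ − 5.93| > 3·0.45/0.6745 = 2.00.
So outliers lie outside [3.93, 7.93].
9.04: M = 4.66 → outlier.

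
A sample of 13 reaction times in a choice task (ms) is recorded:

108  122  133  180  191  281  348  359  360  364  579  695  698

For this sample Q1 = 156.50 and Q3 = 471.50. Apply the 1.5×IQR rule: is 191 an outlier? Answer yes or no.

no

IQR = Q3 − Q1 = 471.50 − 156.50 = 315.00.
Lower fence = Q1 − 1.5·IQR = 156.50 − 472.50 = -316.00.
Upper fence = Q3 + 1.5·IQR = 471.50 + 472.50 = 944.00.
191 lies within [-316.00, 944.00].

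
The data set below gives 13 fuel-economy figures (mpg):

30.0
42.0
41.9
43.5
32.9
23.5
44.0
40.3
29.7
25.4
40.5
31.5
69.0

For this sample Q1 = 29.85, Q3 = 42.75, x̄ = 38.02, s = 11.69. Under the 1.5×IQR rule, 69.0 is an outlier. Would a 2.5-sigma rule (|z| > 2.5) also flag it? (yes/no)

z = (69.0 − 38.02) / 11.69 = 2.65.
|z| = 2.65 > 2.5.

yes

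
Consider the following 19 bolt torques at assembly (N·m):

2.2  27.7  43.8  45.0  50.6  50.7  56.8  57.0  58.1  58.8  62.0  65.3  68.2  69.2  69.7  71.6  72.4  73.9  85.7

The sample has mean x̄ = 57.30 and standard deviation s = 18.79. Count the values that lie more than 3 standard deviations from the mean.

0

Cutoffs: x̄ ± 3s = [0.93, 113.67].
Every value lies within the cutoffs.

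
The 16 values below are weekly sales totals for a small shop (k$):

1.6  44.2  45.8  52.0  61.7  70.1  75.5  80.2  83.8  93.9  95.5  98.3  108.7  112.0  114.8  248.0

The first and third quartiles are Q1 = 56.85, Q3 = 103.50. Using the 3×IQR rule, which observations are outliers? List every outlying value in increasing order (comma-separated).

IQR = Q3 − Q1 = 103.50 − 56.85 = 46.65.
Lower fence = Q1 − 3·IQR = 56.85 − 139.95 = -83.10.
Upper fence = Q3 + 3·IQR = 103.50 + 139.95 = 243.45.
248.0 > 243.45 → outlier.
All remaining values lie within [-83.10, 243.45].

248.0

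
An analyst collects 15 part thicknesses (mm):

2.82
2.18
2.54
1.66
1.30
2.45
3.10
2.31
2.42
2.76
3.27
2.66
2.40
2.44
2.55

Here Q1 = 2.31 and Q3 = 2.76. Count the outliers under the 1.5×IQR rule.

1

IQR = 0.45; fences at 2.31 − 0.675 = 1.635 and 2.76 + 0.675 = 3.435.
Outside the cutoffs: 1.30.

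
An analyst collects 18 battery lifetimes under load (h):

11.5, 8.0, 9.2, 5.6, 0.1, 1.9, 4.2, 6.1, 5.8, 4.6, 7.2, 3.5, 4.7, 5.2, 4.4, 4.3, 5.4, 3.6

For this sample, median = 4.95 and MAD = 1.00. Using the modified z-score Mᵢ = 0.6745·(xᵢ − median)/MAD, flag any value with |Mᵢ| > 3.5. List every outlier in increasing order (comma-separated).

11.5

|Mᵢ| > 3.5 ⇔ |xᵢ − 4.95| > 3.5·1.00/0.6745 = 5.19.
So outliers lie outside [-0.24, 10.14].
11.5: M = 4.42 → outlier.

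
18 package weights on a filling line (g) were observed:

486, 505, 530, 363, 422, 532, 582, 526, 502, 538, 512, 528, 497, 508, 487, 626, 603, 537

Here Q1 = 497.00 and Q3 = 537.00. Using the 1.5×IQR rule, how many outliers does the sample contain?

IQR = 40.00; fences at 497.00 − 60.00 = 437.00 and 537.00 + 60.00 = 597.00.
Outside the cutoffs: 363, 422, 603, 626.

4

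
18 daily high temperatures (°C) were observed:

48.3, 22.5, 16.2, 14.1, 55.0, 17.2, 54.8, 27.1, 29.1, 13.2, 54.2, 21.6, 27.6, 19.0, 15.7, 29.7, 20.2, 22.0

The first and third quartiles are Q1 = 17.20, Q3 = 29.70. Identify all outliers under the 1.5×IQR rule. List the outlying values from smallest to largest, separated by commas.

IQR = Q3 − Q1 = 29.70 − 17.20 = 12.50.
Lower fence = Q1 − 1.5·IQR = 17.20 − 18.75 = -1.55.
Upper fence = Q3 + 1.5·IQR = 29.70 + 18.75 = 48.45.
54.2 > 48.45 → outlier.
54.8 > 48.45 → outlier.
55.0 > 48.45 → outlier.
All remaining values lie within [-1.55, 48.45].

54.2, 54.8, 55.0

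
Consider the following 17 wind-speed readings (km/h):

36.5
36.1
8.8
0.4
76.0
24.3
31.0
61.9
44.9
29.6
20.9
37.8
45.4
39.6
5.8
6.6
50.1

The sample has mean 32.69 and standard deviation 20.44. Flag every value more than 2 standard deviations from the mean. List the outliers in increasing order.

76.0

Cutoffs at x̄ ± 2s: 32.69 ± 2·20.44 = [-8.19, 73.57].
76.0: z = 2.12, |z| > 2 → outlier.
Every other value lies within [-8.19, 73.57].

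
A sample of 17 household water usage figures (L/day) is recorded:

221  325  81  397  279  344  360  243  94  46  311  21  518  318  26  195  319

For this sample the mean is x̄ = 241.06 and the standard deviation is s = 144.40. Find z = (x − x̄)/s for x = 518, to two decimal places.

1.92

z = (518 − 241.06) / 144.40 = 1.92.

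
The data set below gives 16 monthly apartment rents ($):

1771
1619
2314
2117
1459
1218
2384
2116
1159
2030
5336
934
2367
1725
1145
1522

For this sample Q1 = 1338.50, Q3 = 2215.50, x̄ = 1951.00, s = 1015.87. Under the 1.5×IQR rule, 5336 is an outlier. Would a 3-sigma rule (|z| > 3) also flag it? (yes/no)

z = (5336 − 1951.00) / 1015.87 = 3.33.
|z| = 3.33 > 3.

yes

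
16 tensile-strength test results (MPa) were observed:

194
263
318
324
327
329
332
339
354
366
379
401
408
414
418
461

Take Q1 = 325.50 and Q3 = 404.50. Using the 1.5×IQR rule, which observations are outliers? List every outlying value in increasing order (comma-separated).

IQR = Q3 − Q1 = 404.50 − 325.50 = 79.00.
Lower fence = Q1 − 1.5·IQR = 325.50 − 118.50 = 207.00.
Upper fence = Q3 + 1.5·IQR = 404.50 + 118.50 = 523.00.
194 < 207.00 → outlier.
All remaining values lie within [207.00, 523.00].

194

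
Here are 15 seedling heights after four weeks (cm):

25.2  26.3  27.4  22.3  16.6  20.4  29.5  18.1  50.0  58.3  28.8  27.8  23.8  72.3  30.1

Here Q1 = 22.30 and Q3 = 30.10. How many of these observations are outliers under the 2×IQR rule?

IQR = 7.80; fences at 22.30 − 15.60 = 6.70 and 30.10 + 15.60 = 45.70.
Outside the cutoffs: 50.0, 58.3, 72.3.

3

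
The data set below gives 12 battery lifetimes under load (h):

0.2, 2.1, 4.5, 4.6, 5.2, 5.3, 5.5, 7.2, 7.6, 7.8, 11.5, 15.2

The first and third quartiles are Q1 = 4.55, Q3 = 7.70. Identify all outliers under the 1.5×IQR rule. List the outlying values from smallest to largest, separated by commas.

15.2

IQR = Q3 − Q1 = 7.70 − 4.55 = 3.15.
Lower fence = Q1 − 1.5·IQR = 4.55 − 4.725 = -0.175.
Upper fence = Q3 + 1.5·IQR = 7.70 + 4.725 = 12.425.
15.2 > 12.425 → outlier.
All remaining values lie within [-0.175, 12.425].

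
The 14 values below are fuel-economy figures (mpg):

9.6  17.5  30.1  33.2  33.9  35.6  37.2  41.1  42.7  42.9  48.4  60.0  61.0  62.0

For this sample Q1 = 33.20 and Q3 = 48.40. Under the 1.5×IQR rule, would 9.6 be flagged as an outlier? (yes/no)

IQR = Q3 − Q1 = 48.40 − 33.20 = 15.20.
Lower fence = Q1 − 1.5·IQR = 33.20 − 22.80 = 10.40.
Upper fence = Q3 + 1.5·IQR = 48.40 + 22.80 = 71.20.
9.6 lies below the lower fence.

yes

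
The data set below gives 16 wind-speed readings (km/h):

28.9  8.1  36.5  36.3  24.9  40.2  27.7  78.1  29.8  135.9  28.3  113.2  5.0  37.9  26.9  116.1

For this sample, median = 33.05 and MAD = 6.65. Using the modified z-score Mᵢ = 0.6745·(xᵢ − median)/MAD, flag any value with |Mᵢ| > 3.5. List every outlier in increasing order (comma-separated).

78.1, 113.2, 116.1, 135.9

|Mᵢ| > 3.5 ⇔ |xᵢ − 33.05| > 3.5·6.65/0.6745 = 34.51.
So outliers lie outside [-1.46, 67.56].
78.1: M = 4.57 → outlier.
113.2: M = 8.13 → outlier.
116.1: M = 8.42 → outlier.
135.9: M = 10.43 → outlier.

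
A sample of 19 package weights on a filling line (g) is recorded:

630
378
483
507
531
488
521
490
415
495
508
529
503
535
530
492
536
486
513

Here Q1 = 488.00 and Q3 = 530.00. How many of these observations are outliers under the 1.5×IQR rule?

3

IQR = 42.00; fences at 488.00 − 63.00 = 425.00 and 530.00 + 63.00 = 593.00.
Outside the cutoffs: 378, 415, 630.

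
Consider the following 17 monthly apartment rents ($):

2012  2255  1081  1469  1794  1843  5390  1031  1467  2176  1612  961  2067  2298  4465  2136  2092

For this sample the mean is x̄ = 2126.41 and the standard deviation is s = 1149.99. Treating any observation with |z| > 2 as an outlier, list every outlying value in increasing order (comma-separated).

Cutoffs at x̄ ± 2s: 2126.41 ± 2·1149.99 = [-173.57, 4426.39].
4465: z = 2.03, |z| > 2 → outlier.
5390: z = 2.84, |z| > 2 → outlier.
Every other value lies within [-173.57, 4426.39].

4465, 5390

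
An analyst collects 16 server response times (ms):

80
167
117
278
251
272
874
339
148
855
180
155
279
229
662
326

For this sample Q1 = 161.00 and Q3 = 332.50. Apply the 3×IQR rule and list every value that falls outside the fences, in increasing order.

855, 874

IQR = Q3 − Q1 = 332.50 − 161.00 = 171.50.
Lower fence = Q1 − 3·IQR = 161.00 − 514.50 = -353.50.
Upper fence = Q3 + 3·IQR = 332.50 + 514.50 = 847.00.
855 > 847.00 → outlier.
874 > 847.00 → outlier.
All remaining values lie within [-353.50, 847.00].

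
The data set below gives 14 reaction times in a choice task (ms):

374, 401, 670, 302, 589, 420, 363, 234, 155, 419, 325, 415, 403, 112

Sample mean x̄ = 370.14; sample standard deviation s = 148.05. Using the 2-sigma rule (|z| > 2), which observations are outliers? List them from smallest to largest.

670

Cutoffs at x̄ ± 2s: 370.14 ± 2·148.05 = [74.04, 666.24].
670: z = 2.03, |z| > 2 → outlier.
Every other value lies within [74.04, 666.24].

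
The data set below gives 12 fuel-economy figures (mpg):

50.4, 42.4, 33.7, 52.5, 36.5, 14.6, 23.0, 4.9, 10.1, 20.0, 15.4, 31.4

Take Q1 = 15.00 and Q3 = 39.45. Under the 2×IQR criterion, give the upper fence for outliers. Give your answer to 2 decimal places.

IQR = Q3 − Q1 = 39.45 − 15.00 = 24.45.
Lower fence = Q1 − 2·IQR = 15.00 − 48.90 = -33.90.
Upper fence = Q3 + 2·IQR = 39.45 + 48.90 = 88.35.

88.35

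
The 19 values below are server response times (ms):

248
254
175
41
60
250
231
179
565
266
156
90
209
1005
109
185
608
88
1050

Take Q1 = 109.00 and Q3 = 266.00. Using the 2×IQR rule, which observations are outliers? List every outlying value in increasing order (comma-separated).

608, 1005, 1050

IQR = Q3 − Q1 = 266.00 − 109.00 = 157.00.
Lower fence = Q1 − 2·IQR = 109.00 − 314.00 = -205.00.
Upper fence = Q3 + 2·IQR = 266.00 + 314.00 = 580.00.
608 > 580.00 → outlier.
1005 > 580.00 → outlier.
1050 > 580.00 → outlier.
All remaining values lie within [-205.00, 580.00].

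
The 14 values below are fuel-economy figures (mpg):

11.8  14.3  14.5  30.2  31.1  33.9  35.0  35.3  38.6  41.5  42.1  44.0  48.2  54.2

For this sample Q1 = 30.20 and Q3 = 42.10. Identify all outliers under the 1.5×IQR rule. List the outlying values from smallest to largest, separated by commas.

11.8

IQR = Q3 − Q1 = 42.10 − 30.20 = 11.90.
Lower fence = Q1 − 1.5·IQR = 30.20 − 17.85 = 12.35.
Upper fence = Q3 + 1.5·IQR = 42.10 + 17.85 = 59.95.
11.8 < 12.35 → outlier.
All remaining values lie within [12.35, 59.95].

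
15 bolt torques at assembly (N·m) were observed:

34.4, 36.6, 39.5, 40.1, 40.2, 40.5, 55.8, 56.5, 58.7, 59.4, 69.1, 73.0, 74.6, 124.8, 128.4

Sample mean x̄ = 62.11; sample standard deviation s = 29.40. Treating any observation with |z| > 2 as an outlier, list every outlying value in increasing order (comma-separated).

124.8, 128.4

Cutoffs at x̄ ± 2s: 62.11 ± 2·29.40 = [3.31, 120.91].
124.8: z = 2.13, |z| > 2 → outlier.
128.4: z = 2.25, |z| > 2 → outlier.
Every other value lies within [3.31, 120.91].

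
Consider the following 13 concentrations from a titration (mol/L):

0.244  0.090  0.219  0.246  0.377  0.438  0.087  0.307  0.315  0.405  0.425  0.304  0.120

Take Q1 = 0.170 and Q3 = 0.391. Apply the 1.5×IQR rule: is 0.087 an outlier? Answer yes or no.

no

IQR = Q3 − Q1 = 0.391 − 0.170 = 0.221.
Lower fence = Q1 − 1.5·IQR = 0.170 − 0.3315 = -0.1615.
Upper fence = Q3 + 1.5·IQR = 0.391 + 0.3315 = 0.7225.
0.087 lies within [-0.1615, 0.7225].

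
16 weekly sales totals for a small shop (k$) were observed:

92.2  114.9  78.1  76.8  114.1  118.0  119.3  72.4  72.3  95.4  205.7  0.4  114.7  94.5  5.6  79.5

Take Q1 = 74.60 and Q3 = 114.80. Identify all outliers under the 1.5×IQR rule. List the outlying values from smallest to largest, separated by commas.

0.4, 5.6, 205.7

IQR = Q3 − Q1 = 114.80 − 74.60 = 40.20.
Lower fence = Q1 − 1.5·IQR = 74.60 − 60.30 = 14.30.
Upper fence = Q3 + 1.5·IQR = 114.80 + 60.30 = 175.10.
0.4 < 14.30 → outlier.
5.6 < 14.30 → outlier.
205.7 > 175.10 → outlier.
All remaining values lie within [14.30, 175.10].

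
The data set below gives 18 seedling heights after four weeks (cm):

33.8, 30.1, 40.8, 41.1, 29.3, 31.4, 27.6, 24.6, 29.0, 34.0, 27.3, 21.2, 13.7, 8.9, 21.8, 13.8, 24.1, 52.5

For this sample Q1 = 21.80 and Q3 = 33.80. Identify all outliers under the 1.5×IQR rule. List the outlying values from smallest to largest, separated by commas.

52.5

IQR = Q3 − Q1 = 33.80 − 21.80 = 12.00.
Lower fence = Q1 − 1.5·IQR = 21.80 − 18.00 = 3.80.
Upper fence = Q3 + 1.5·IQR = 33.80 + 18.00 = 51.80.
52.5 > 51.80 → outlier.
All remaining values lie within [3.80, 51.80].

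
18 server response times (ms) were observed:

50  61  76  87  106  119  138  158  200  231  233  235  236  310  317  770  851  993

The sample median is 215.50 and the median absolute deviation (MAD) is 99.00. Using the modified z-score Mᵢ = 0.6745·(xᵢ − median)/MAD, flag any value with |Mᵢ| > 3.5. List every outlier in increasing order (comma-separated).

770, 851, 993

|Mᵢ| > 3.5 ⇔ |xᵢ − 215.50| > 3.5·99.00/0.6745 = 513.71.
So outliers lie outside [-298.21, 729.21].
770: M = 3.78 → outlier.
851: M = 4.33 → outlier.
993: M = 5.30 → outlier.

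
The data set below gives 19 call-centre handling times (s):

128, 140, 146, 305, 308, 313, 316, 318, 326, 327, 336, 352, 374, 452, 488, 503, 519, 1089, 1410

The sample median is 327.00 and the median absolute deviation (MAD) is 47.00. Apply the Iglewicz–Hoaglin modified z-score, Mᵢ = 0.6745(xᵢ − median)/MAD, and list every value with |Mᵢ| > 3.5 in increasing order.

1089, 1410

|Mᵢ| > 3.5 ⇔ |xᵢ − 327.00| > 3.5·47.00/0.6745 = 243.88.
So outliers lie outside [83.12, 570.88].
1089: M = 10.94 → outlier.
1410: M = 15.54 → outlier.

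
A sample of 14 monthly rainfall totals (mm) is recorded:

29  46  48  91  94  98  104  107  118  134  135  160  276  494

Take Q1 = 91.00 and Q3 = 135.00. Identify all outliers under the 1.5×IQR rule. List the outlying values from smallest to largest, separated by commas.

276, 494

IQR = Q3 − Q1 = 135.00 − 91.00 = 44.00.
Lower fence = Q1 − 1.5·IQR = 91.00 − 66.00 = 25.00.
Upper fence = Q3 + 1.5·IQR = 135.00 + 66.00 = 201.00.
276 > 201.00 → outlier.
494 > 201.00 → outlier.
All remaining values lie within [25.00, 201.00].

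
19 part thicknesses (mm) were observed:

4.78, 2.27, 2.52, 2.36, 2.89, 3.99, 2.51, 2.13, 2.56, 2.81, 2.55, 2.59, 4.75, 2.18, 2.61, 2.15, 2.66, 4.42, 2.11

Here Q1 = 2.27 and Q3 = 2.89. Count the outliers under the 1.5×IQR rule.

4

IQR = 0.62; fences at 2.27 − 0.93 = 1.34 and 2.89 + 0.93 = 3.82.
Outside the cutoffs: 3.99, 4.42, 4.75, 4.78.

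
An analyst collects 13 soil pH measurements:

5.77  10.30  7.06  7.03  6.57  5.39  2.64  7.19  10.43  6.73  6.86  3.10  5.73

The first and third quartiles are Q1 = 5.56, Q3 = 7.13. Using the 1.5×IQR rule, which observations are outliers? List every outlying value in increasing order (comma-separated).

2.64, 3.10, 10.30, 10.43

IQR = Q3 − Q1 = 7.13 − 5.56 = 1.57.
Lower fence = Q1 − 1.5·IQR = 5.56 − 2.355 = 3.205.
Upper fence = Q3 + 1.5·IQR = 7.13 + 2.355 = 9.485.
2.64 < 3.205 → outlier.
3.10 < 3.205 → outlier.
10.30 > 9.485 → outlier.
10.43 > 9.485 → outlier.
All remaining values lie within [3.205, 9.485].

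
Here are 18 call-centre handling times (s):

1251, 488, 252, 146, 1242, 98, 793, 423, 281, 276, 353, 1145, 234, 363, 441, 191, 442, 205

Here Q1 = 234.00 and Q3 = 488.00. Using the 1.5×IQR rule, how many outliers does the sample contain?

IQR = 254.00; fences at 234.00 − 381.00 = -147.00 and 488.00 + 381.00 = 869.00.
Outside the cutoffs: 1145, 1242, 1251.

3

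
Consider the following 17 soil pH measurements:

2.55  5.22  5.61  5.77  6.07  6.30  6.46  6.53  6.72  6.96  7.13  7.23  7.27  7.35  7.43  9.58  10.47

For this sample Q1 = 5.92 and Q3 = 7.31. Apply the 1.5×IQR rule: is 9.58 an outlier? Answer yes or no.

IQR = Q3 − Q1 = 7.31 − 5.92 = 1.39.
Lower fence = Q1 − 1.5·IQR = 5.92 − 2.085 = 3.835.
Upper fence = Q3 + 1.5·IQR = 7.31 + 2.085 = 9.395.
9.58 lies above the upper fence.

yes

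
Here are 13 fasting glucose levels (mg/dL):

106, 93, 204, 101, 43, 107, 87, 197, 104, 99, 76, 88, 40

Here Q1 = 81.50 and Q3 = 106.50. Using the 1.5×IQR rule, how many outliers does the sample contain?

4

IQR = 25.00; fences at 81.50 − 37.50 = 44.00 and 106.50 + 37.50 = 144.00.
Outside the cutoffs: 40, 43, 197, 204.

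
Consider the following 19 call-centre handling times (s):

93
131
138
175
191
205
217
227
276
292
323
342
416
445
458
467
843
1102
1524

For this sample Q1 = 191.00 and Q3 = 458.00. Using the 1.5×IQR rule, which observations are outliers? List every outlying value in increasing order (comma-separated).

1102, 1524

IQR = Q3 − Q1 = 458.00 − 191.00 = 267.00.
Lower fence = Q1 − 1.5·IQR = 191.00 − 400.50 = -209.50.
Upper fence = Q3 + 1.5·IQR = 458.00 + 400.50 = 858.50.
1102 > 858.50 → outlier.
1524 > 858.50 → outlier.
All remaining values lie within [-209.50, 858.50].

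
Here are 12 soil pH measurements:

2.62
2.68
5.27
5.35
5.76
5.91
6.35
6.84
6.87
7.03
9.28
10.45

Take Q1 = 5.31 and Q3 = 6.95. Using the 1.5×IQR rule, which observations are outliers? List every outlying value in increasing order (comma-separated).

IQR = Q3 − Q1 = 6.95 − 5.31 = 1.64.
Lower fence = Q1 − 1.5·IQR = 5.31 − 2.46 = 2.85.
Upper fence = Q3 + 1.5·IQR = 6.95 + 2.46 = 9.41.
2.62 < 2.85 → outlier.
2.68 < 2.85 → outlier.
10.45 > 9.41 → outlier.
All remaining values lie within [2.85, 9.41].

2.62, 2.68, 10.45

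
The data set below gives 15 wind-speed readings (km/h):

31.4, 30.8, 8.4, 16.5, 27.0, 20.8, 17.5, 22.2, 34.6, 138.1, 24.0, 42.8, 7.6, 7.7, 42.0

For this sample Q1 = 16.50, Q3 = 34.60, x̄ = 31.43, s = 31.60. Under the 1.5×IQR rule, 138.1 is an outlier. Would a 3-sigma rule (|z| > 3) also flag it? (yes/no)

yes

z = (138.1 − 31.43) / 31.60 = 3.38.
|z| = 3.38 > 3.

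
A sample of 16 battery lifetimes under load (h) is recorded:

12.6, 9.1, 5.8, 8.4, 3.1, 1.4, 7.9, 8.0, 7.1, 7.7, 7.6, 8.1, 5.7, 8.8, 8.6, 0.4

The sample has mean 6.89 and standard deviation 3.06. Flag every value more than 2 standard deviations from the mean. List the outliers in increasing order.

Cutoffs at x̄ ± 2s: 6.89 ± 2·3.06 = [0.77, 13.01].
0.4: z = -2.12, |z| > 2 → outlier.
Every other value lies within [0.77, 13.01].

0.4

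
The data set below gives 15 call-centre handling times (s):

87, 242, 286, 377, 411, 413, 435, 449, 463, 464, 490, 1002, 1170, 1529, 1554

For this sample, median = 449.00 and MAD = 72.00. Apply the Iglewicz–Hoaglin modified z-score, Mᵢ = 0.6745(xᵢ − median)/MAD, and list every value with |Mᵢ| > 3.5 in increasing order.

|Mᵢ| > 3.5 ⇔ |xᵢ − 449.00| > 3.5·72.00/0.6745 = 373.61.
So outliers lie outside [75.39, 822.61].
1002: M = 5.18 → outlier.
1170: M = 6.75 → outlier.
1529: M = 10.12 → outlier.
1554: M = 10.35 → outlier.

1002, 1170, 1529, 1554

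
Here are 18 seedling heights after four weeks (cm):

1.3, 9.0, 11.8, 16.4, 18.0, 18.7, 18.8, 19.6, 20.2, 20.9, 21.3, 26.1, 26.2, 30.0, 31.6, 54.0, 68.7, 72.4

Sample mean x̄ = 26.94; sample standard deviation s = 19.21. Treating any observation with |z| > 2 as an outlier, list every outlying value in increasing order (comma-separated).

68.7, 72.4

Cutoffs at x̄ ± 2s: 26.94 ± 2·19.21 = [-11.48, 65.36].
68.7: z = 2.17, |z| > 2 → outlier.
72.4: z = 2.37, |z| > 2 → outlier.
Every other value lies within [-11.48, 65.36].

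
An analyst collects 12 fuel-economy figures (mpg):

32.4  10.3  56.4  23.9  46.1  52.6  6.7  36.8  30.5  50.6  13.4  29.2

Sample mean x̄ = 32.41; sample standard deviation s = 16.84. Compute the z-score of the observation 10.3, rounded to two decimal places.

-1.31

z = (10.3 − 32.41) / 16.84 = -1.31.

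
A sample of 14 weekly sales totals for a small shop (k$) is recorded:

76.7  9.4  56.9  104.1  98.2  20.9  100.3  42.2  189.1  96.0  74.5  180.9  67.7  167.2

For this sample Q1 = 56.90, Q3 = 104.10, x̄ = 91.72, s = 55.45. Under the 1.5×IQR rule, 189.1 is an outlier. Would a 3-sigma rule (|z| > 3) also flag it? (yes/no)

no

z = (189.1 − 91.72) / 55.45 = 1.76.
|z| = 1.76 ≤ 3.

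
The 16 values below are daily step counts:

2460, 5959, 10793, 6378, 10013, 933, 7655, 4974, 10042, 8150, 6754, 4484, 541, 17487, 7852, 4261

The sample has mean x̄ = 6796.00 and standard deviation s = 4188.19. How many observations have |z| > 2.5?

1

Cutoffs: x̄ ± 2.5s = [-3674.475, 17266.475].
Outside the cutoffs: 17487.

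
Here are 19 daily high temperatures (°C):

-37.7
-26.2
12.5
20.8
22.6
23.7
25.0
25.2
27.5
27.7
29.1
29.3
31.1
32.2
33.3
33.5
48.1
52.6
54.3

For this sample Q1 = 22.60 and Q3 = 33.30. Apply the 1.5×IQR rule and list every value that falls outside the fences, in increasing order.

-37.7, -26.2, 52.6, 54.3

IQR = Q3 − Q1 = 33.30 − 22.60 = 10.70.
Lower fence = Q1 − 1.5·IQR = 22.60 − 16.05 = 6.55.
Upper fence = Q3 + 1.5·IQR = 33.30 + 16.05 = 49.35.
-37.7 < 6.55 → outlier.
-26.2 < 6.55 → outlier.
52.6 > 49.35 → outlier.
54.3 > 49.35 → outlier.
All remaining values lie within [6.55, 49.35].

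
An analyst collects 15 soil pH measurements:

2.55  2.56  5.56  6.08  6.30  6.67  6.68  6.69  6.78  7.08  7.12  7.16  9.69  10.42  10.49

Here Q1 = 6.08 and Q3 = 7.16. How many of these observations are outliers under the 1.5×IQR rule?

5

IQR = 1.08; fences at 6.08 − 1.62 = 4.46 and 7.16 + 1.62 = 8.78.
Outside the cutoffs: 2.55, 2.56, 9.69, 10.42, 10.49.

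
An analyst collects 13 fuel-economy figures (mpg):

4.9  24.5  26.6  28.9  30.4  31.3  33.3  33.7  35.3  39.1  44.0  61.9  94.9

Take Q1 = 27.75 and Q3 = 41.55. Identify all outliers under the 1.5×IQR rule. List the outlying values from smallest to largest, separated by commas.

IQR = Q3 − Q1 = 41.55 − 27.75 = 13.80.
Lower fence = Q1 − 1.5·IQR = 27.75 − 20.70 = 7.05.
Upper fence = Q3 + 1.5·IQR = 41.55 + 20.70 = 62.25.
4.9 < 7.05 → outlier.
94.9 > 62.25 → outlier.
All remaining values lie within [7.05, 62.25].

4.9, 94.9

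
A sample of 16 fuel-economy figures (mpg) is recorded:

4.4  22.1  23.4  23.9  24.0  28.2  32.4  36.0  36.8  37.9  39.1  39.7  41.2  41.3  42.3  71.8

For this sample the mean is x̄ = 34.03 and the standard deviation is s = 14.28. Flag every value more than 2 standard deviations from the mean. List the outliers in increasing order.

4.4, 71.8

Cutoffs at x̄ ± 2s: 34.03 ± 2·14.28 = [5.47, 62.59].
4.4: z = -2.07, |z| > 2 → outlier.
71.8: z = 2.64, |z| > 2 → outlier.
Every other value lies within [5.47, 62.59].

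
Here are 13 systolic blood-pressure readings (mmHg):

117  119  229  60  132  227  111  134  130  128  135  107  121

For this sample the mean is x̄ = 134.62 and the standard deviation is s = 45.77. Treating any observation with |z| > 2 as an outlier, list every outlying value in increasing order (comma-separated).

Cutoffs at x̄ ± 2s: 134.62 ± 2·45.77 = [43.08, 226.16].
227: z = 2.02, |z| > 2 → outlier.
229: z = 2.06, |z| > 2 → outlier.
Every other value lies within [43.08, 226.16].

227, 229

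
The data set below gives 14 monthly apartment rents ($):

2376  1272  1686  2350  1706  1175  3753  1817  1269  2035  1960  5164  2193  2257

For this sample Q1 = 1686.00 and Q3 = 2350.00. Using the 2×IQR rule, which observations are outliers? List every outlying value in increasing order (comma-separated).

3753, 5164

IQR = Q3 − Q1 = 2350.00 − 1686.00 = 664.00.
Lower fence = Q1 − 2·IQR = 1686.00 − 1328.00 = 358.00.
Upper fence = Q3 + 2·IQR = 2350.00 + 1328.00 = 3678.00.
3753 > 3678.00 → outlier.
5164 > 3678.00 → outlier.
All remaining values lie within [358.00, 3678.00].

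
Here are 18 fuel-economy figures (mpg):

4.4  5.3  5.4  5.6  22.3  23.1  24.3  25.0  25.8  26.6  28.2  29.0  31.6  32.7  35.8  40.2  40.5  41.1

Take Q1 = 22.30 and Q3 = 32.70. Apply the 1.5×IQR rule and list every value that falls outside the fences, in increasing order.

IQR = Q3 − Q1 = 32.70 − 22.30 = 10.40.
Lower fence = Q1 − 1.5·IQR = 22.30 − 15.60 = 6.70.
Upper fence = Q3 + 1.5·IQR = 32.70 + 15.60 = 48.30.
4.4 < 6.70 → outlier.
5.3 < 6.70 → outlier.
5.4 < 6.70 → outlier.
5.6 < 6.70 → outlier.
All remaining values lie within [6.70, 48.30].

4.4, 5.3, 5.4, 5.6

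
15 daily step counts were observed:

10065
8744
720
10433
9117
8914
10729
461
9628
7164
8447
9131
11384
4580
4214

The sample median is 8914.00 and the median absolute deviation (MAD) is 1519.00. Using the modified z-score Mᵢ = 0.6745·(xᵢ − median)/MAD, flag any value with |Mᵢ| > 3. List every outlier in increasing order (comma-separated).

|Mᵢ| > 3 ⇔ |xᵢ − 8914.00| > 3·1519.00/0.6745 = 6756.12.
So outliers lie outside [2157.88, 15670.12].
461: M = -3.75 → outlier.
720: M = -3.64 → outlier.

461, 720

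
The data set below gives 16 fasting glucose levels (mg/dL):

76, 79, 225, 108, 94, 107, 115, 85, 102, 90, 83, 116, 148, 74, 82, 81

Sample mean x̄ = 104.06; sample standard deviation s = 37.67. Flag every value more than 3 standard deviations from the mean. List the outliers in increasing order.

225

Cutoffs at x̄ ± 3s: 104.06 ± 3·37.67 = [-8.95, 217.07].
225: z = 3.21, |z| > 3 → outlier.
Every other value lies within [-8.95, 217.07].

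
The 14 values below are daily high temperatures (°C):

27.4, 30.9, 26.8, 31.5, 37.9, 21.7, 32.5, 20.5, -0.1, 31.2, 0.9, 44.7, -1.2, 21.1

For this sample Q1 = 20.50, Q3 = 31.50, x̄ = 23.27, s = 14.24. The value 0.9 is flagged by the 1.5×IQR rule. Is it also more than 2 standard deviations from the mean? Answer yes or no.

z = (0.9 − 23.27) / 14.24 = -1.57.
|z| = 1.57 ≤ 2.

no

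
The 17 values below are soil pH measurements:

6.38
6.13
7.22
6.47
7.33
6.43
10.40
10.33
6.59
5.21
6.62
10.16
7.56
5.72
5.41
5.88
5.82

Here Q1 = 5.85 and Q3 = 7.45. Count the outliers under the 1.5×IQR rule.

IQR = 1.60; fences at 5.85 − 2.40 = 3.45 and 7.45 + 2.40 = 9.85.
Outside the cutoffs: 10.16, 10.33, 10.40.

3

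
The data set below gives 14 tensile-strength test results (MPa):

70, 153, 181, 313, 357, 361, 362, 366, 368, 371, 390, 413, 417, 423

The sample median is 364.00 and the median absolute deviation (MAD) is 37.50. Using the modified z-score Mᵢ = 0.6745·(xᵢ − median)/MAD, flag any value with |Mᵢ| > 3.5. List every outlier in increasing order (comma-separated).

70, 153

|Mᵢ| > 3.5 ⇔ |xᵢ − 364.00| > 3.5·37.50/0.6745 = 194.59.
So outliers lie outside [169.41, 558.59].
70: M = -5.29 → outlier.
153: M = -3.80 → outlier.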